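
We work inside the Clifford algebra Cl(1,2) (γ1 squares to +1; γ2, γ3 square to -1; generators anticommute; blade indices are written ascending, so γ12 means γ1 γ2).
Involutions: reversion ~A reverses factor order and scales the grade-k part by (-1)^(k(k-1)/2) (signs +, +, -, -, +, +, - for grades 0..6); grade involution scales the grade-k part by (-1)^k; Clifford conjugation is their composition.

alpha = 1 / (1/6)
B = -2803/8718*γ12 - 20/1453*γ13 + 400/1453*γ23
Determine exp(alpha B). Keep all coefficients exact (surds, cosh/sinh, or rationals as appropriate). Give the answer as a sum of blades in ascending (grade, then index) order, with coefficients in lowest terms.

B^2 term by term: the squares give (-2803/8718)^2*(γ12)^2 + (-20/1453)^2*(γ13)^2 + (400/1453)^2*(γ23)^2 = 7856809/76003524*(+1) + 400/2111209*(+1) + 160000/2111209*(-1) = 1/36 (each basis 2-blade squares to minus the product of its generators' squares); cross terms between blades sharing an index anticommute and cancel. So B^2 = 1/36.
B^2 = 1/36 — B^2 > 0, so the exponential closes hyperbolically: l = 1/6, alpha*l = 1, so exp(alpha B) = cosh(1) + (sinh(1)/(1/6))*B = cosh(1) + (6*sinh(1))*B.
Answer: cosh(1) - 2803*sinh(1)/1453*γ12 - 120*sinh(1)/1453*γ13 + 2400*sinh(1)/1453*γ23


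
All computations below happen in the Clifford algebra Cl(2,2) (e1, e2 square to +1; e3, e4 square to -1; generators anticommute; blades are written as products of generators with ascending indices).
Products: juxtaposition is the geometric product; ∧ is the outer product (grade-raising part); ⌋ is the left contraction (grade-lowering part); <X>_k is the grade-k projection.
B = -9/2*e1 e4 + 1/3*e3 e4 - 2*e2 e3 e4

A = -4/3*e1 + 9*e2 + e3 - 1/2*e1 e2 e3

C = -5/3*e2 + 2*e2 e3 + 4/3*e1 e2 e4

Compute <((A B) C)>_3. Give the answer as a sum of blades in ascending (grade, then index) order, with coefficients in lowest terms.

step 1: 17/3*e4 + e1 e4 - 2*e2 e4 - 18*e3 e4 + 122/3*e1 e2 e4 + 73/18*e1 e3 e4 + 21/4*e2 e3 e4 + 8/3*e1 e2 e3 e4
step 2: 488/9 - 8/3*e1 - 4/3*e2 + 32/9*e3 + 43/6*e4 - 68/9*e1 e2 + 7*e1 e3 + 658/9*e1 e4 - 146/27*e2 e3 - 239/9*e2 e4 - 51/4*e3 e4 + 24*e1 e2 e3 + 88/9*e1 e2 e4 + 692/9*e1 e3 e4 + 124/3*e2 e3 e4 - 257/54*e1 e2 e3 e4
step 3: 24*e1 e2 e3 + 88/9*e1 e2 e4 + 692/9*e1 e3 e4 + 124/3*e2 e3 e4
Answer: 24*e1 e2 e3 + 88/9*e1 e2 e4 + 692/9*e1 e3 e4 + 124/3*e2 e3 e4


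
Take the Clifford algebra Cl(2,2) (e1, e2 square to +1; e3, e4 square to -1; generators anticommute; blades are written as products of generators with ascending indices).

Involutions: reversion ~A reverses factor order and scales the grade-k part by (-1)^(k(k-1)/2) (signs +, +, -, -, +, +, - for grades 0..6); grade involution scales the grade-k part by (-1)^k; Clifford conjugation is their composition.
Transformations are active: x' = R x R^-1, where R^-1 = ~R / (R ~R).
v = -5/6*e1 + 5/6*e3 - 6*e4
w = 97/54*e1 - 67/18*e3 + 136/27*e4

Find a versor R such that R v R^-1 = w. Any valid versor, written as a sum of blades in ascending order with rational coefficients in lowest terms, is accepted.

The midline construction: v and w both square to -36, so reflecting in their sum 26/27*e1 - 26/9*e3 - 26/27*e4 exchanges them.
Answer: 26/27*e1 - 26/9*e3 - 26/27*e4


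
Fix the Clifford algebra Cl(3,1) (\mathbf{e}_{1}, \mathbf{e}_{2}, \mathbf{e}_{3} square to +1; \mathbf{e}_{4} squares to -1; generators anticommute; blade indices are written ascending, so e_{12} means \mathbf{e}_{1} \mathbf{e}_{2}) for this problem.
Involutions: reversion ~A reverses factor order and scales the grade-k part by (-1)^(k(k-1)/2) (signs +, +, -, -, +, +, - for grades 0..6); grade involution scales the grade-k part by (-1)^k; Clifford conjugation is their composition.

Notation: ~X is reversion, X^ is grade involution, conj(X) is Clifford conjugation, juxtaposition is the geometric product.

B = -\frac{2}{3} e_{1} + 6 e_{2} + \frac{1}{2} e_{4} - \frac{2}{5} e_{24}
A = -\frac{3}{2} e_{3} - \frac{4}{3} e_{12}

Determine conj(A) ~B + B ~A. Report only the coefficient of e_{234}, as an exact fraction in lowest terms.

first term: 8 e_{1} + \frac{8}{9} e_{2} + e_{13} + \frac{8}{15} e_{14} - 9 e_{23} + \frac{3}{4} e_{34} + \frac{2}{3} e_{124} - \frac{3}{5} e_{234}
second term: -8 e_{1} - \frac{8}{9} e_{2} + e_{13} + \frac{8}{15} e_{14} - 9 e_{23} + \frac{3}{4} e_{34} + \frac{2}{3} e_{124} - \frac{3}{5} e_{234}
Answer: -\frac{6}{5}


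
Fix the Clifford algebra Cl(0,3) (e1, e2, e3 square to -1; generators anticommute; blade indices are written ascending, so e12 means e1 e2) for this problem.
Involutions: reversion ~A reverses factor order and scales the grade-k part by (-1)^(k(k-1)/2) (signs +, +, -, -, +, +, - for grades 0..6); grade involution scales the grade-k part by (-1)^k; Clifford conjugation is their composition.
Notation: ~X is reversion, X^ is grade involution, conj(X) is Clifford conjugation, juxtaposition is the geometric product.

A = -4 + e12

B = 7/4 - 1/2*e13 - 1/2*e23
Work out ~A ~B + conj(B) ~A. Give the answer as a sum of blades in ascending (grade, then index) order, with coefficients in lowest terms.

first term: -7 - 7/4*e12 - 3/2*e13 - 5/2*e23
second term: -7 - 7/4*e12 - 5/2*e13 - 3/2*e23
Answer: -14 - 7/2*e12 - 4*e13 - 4*e23


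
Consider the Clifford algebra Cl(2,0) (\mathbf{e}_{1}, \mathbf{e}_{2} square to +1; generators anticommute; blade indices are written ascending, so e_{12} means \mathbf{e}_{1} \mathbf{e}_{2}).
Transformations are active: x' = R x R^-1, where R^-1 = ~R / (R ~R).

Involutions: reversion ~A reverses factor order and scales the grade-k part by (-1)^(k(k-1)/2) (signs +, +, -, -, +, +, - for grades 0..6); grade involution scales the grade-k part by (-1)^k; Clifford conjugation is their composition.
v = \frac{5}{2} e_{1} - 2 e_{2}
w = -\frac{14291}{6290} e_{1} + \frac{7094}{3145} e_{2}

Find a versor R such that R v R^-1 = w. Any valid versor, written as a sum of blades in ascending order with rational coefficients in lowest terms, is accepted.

Since q(v) = q(w) = \frac{41}{4}, the sum R = v + w = \frac{717}{3145} e_{1} + \frac{804}{3145} e_{2} does the job whenever invertible.
Answer: \frac{717}{3145} e_{1} + \frac{804}{3145} e_{2}


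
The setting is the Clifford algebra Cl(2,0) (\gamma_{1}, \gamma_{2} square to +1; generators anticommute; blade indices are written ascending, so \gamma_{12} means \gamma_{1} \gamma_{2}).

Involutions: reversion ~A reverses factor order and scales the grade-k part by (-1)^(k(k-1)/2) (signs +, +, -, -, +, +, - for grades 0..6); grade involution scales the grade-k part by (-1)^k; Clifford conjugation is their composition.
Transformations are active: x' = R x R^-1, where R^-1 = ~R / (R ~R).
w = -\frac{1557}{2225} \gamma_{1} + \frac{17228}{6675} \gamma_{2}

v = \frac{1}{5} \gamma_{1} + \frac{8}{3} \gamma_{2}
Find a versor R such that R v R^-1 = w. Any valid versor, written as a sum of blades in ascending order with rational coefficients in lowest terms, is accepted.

A norm check does it: q(v) = q(w) = \frac{1609}{225}, hence R = v + w = -\frac{1112}{2225} \gamma_{1} + \frac{11676}{2225} \gamma_{2} realises the map — parallel part kept, (v - w)/2 negated, v carried to w.
Answer: -\frac{1112}{2225} \gamma_{1} + \frac{11676}{2225} \gamma_{2}


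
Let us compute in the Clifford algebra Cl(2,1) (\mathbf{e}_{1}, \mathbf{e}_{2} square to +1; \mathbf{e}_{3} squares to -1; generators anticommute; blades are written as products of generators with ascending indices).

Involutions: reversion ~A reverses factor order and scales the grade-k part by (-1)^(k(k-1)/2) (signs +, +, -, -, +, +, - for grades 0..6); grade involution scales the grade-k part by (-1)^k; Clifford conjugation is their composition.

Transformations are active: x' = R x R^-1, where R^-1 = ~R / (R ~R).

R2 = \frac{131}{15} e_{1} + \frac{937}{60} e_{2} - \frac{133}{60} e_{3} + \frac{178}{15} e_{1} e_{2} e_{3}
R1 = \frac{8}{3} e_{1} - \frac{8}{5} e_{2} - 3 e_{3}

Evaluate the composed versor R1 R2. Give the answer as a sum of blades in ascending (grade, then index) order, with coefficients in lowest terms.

Distribute over the terms of R1 (each basis-blade product reordered to ascending indices, repeated generators contracted through their squares):
(\frac{8}{3} e_{1}) R2 = \frac{1048}{45} + \frac{1874}{45} e_{1} e_{2} - \frac{266}{45} e_{1} e_{3} + \frac{1424}{45} e_{2} e_{3}
(-\frac{8}{5} e_{2}) R2 = -\frac{1874}{75} + \frac{1048}{75} e_{1} e_{2} + \frac{1424}{75} e_{1} e_{3} + \frac{266}{75} e_{2} e_{3}
(-3 e_{3}) R2 = -\frac{133}{20} + \frac{178}{5} e_{1} e_{2} + \frac{131}{5} e_{1} e_{3} + \frac{937}{20} e_{2} e_{3}
Summing the partial products and collecting blades:
Answer: -\frac{7513}{900} + \frac{20524}{225} e_{1} e_{2} + \frac{8837}{225} e_{1} e_{3} + \frac{73837}{900} e_{2} e_{3}


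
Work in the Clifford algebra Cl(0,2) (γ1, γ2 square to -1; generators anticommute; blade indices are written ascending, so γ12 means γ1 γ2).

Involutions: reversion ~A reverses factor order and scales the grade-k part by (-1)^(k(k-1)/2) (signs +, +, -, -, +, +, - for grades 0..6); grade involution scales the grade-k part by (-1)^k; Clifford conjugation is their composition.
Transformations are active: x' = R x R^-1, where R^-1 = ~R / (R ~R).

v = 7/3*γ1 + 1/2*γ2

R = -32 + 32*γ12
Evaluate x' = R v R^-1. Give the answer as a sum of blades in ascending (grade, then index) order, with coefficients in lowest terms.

~R = -32 - 32*γ12, and R ~R = 2048, so R^-1 = ~R / (2048).
R v = -272/3*γ1 + 176/3*γ2
Answer: 1/2*γ1 - 7/3*γ2


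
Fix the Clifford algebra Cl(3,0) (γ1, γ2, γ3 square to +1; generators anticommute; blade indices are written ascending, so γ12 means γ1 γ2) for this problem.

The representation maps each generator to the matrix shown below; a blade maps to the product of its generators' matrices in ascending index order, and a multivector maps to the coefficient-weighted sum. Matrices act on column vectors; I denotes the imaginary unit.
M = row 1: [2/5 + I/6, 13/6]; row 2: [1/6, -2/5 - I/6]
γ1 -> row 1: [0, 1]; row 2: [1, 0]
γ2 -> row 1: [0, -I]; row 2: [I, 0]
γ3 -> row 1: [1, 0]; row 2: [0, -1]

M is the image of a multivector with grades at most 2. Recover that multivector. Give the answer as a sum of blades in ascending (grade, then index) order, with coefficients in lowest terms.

Method: 1, rho(γ1), rho(γ2), rho(γ3) form a trace-orthogonal basis of the 2x2 complex matrices (tr(X Y) = 2 if X = Y, else 0), so M = m0*1 + m1*rho(γ1) + m2*rho(γ2) + m3*rho(γ3) with m0 = tr(M)/2 = 0, m1 = tr(M rho(γ1))/2 = 7/6, m2 = tr(M rho(γ2))/2 = I, m3 = tr(M rho(γ3))/2 = 2/5 + I/6.
Multiplying table entries, the bivector images are rho(γ12) = I*rho(γ3), rho(γ13) = -I*rho(γ2), rho(γ23) = I*rho(γ1); with real blade coefficients the real parts of m0..m3 are the coefficients of 1, γ1, γ2, γ3 and the imaginary parts give the bivectors (γ23: Im m1, γ13: -Im m2, γ12: Im m3).
Answer: 7/6*γ1 + 2/5*γ3 + 1/6*γ12 - γ13


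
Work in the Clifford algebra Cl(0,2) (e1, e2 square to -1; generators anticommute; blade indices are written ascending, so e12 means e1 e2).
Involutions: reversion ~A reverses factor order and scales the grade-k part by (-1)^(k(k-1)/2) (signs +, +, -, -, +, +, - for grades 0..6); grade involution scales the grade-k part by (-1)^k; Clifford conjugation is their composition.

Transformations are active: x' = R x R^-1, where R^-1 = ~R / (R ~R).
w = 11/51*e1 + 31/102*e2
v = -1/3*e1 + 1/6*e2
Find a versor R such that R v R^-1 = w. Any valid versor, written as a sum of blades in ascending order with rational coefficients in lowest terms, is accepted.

Take R = v + w = -2/17*e1 + 8/17*e2. Because q(v) = q(w) = -5/36, conjugation by R sends v exactly to w.
Answer: -2/17*e1 + 8/17*e2


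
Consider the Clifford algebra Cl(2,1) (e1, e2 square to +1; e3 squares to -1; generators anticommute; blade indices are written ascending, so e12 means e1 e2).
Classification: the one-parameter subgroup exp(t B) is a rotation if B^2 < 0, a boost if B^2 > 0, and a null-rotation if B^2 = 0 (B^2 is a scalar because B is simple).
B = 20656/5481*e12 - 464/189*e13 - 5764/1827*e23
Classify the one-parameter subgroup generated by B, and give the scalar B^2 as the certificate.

B^2 term by term: the squares give (20656/5481)^2*(e12)^2 + (-464/189)^2*(e13)^2 + (-5764/1827)^2*(e23)^2 = 426670336/30041361*(-1) + 215296/35721*(+1) + 33223696/3337929*(+1) = 16/9 (each basis 2-blade squares to minus the product of its generators' squares); cross terms between blades sharing an index anticommute and cancel. So B^2 = 16/9.
Answer: boost, certificate B^2 = 16/9. B^2 = 16/9 is basis-independent, so its sign is the whole story.


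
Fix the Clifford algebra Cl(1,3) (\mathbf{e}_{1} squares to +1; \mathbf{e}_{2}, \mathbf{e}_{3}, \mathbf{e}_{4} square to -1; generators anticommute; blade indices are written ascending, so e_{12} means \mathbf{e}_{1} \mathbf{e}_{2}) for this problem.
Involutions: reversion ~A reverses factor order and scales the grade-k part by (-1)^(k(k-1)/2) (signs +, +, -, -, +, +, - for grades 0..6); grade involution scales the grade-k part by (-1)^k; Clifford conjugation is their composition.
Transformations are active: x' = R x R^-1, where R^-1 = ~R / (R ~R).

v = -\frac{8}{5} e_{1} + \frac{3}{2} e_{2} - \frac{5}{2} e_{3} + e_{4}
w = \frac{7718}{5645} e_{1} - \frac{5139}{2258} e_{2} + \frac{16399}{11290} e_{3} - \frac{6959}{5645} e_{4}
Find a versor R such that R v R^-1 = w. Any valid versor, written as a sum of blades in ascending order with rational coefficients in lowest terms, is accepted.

Sketch: the shared square -\frac{347}{50} makes R = v + w = -\frac{1314}{5645} e_{1} - \frac{876}{1129} e_{2} - \frac{5913}{5645} e_{3} - \frac{1314}{5645} e_{4} the natural versor; its sandwich fixes that direction, negates (v - w)/2, and sends v to w.
Answer: -\frac{1314}{5645} e_{1} - \frac{876}{1129} e_{2} - \frac{5913}{5645} e_{3} - \frac{1314}{5645} e_{4}


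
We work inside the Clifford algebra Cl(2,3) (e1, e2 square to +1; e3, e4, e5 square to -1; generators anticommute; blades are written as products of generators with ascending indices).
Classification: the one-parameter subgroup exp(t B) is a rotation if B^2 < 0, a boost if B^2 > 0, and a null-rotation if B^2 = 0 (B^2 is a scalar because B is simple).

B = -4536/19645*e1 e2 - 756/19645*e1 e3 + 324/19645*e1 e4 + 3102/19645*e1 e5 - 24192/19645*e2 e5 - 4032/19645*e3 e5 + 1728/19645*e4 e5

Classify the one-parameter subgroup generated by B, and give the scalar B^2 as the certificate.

B^2 term by term: the squares give (-4536/19645)^2*(e1 e2)^2 + (-756/19645)^2*(e1 e3)^2 + (324/19645)^2*(e1 e4)^2 + (3102/19645)^2*(e1 e5)^2 + (-24192/19645)^2*(e2 e5)^2 + (-4032/19645)^2*(e3 e5)^2 + (1728/19645)^2*(e4 e5)^2 = 20575296/385926025*(-1) + 571536/385926025*(+1) + 104976/385926025*(+1) + 9622404/385926025*(+1) + 585252864/385926025*(+1) + 16257024/385926025*(-1) + 2985984/385926025*(-1) = 36/25 (each basis 2-blade squares to minus the product of its generators' squares); cross terms between blades sharing an index anticommute and cancel; the commuting (index-disjoint) pairs give grade-4 terms 2*c*c'*(blade product), which cancel blade by blade — e1 e2 e3 e5: 36578304/385926025 - 36578304/385926025 = 0; e1 e2 e4 e5: -15676416/385926025 + 15676416/385926025 = 0; e1 e3 e4 e5: -2612736/385926025 + 2612736/385926025 = 0 — confirming B is simple. So B^2 = 36/25.
Answer: boost, certificate B^2 = 36/25. Because 36/25 is invariant under every versor sandwich, the classification follows from its sign alone.


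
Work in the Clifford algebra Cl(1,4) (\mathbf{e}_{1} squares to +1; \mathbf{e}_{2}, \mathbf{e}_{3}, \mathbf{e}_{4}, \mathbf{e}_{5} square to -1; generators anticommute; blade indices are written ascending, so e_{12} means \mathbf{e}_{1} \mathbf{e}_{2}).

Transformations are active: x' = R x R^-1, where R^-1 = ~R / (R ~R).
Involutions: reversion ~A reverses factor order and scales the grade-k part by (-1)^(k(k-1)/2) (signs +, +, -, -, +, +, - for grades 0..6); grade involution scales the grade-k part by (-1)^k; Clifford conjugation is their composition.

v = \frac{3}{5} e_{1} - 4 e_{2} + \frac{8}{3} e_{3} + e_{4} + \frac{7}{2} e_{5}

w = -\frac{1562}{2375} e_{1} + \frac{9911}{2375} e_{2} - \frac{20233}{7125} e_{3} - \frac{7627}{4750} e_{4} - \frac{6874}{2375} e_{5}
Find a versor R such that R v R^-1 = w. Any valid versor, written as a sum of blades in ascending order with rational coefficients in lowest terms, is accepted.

Key observation: q(v) = q(w) = -\frac{32401}{900} (sandwiches preserve the norm), so R = v + w = -\frac{137}{2375} e_{1} + \frac{411}{2375} e_{2} - \frac{411}{2375} e_{3} - \frac{2877}{4750} e_{4} + \frac{2877}{4750} e_{5} works whenever it is invertible — the component of v along it is kept and (v - w)/2 reverses, sending v to w.
Answer: -\frac{137}{2375} e_{1} + \frac{411}{2375} e_{2} - \frac{411}{2375} e_{3} - \frac{2877}{4750} e_{4} + \frac{2877}{4750} e_{5}


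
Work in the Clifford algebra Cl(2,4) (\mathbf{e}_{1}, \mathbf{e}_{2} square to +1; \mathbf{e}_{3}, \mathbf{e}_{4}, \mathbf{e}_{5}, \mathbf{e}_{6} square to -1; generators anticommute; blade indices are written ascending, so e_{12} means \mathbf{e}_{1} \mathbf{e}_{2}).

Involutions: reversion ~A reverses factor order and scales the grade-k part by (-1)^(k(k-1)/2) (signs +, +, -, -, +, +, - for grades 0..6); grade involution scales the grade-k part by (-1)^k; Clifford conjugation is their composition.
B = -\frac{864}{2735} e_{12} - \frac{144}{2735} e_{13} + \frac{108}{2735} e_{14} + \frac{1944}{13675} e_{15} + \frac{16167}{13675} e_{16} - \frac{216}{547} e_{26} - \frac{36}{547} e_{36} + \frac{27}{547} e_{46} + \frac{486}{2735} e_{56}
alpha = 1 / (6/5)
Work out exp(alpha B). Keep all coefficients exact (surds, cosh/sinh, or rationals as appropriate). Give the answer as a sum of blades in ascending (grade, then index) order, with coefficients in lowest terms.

B^2 term by term: the squares give (-\frac{864}{2735})^2*(e_{12})^2 + (-\frac{144}{2735})^2*(e_{13})^2 + (\frac{108}{2735})^2*(e_{14})^2 + (\frac{1944}{13675})^2*(e_{15})^2 + (\frac{16167}{13675})^2*(e_{16})^2 + (-\frac{216}{547})^2*(e_{26})^2 + (-\frac{36}{547})^2*(e_{36})^2 + (\frac{27}{547})^2*(e_{46})^2 + (\frac{486}{2735})^2*(e_{56})^2 = \frac{746496}{7480225}*(-1) + \frac{20736}{7480225}*(+1) + \frac{11664}{7480225}*(+1) + \frac{3779136}{187005625}*(+1) + \frac{261371889}{187005625}*(+1) + \frac{46656}{299209}*(+1) + \frac{1296}{299209}*(-1) + \frac{729}{299209}*(-1) + \frac{236196}{7480225}*(-1) = \frac{36}{25} (each basis 2-blade squares to minus the product of its generators' squares); cross terms between blades sharing an index anticommute and cancel; the commuting (index-disjoint) pairs give grade-4 terms 2*c*c'*(blade product), which cancel blade by blade — e_{1236}: \frac{62208}{1496045} - \frac{62208}{1496045} = 0; e_{1246}: -\frac{46656}{1496045} + \frac{46656}{1496045} = 0; e_{1256}: -\frac{839808}{7480225} + \frac{839808}{7480225} = 0; e_{1346}: -\frac{7776}{1496045} + \frac{7776}{1496045} = 0; e_{1356}: -\frac{139968}{7480225} + \frac{139968}{7480225} = 0; e_{1456}: \frac{104976}{7480225} - \frac{104976}{7480225} = 0 — confirming B is simple. So B^2 = \frac{36}{25}.
B^2 = \frac{36}{25} — hyperbolic case — the even/odd split gives cosh and sinh: l = \frac{6}{5}, alpha*l = 1, so exp(alpha B) = cosh(1) + (sinh(1)/(\frac{6}{5}))*B = \cosh{\left(1 \right)} + (\frac{5 \sinh{\left(1 \right)}}{6})*B.
Answer: \cosh{\left(1 \right)} - \frac{144 \sinh{\left(1 \right)}}{547} e_{12} - \frac{24 \sinh{\left(1 \right)}}{547} e_{13} + \frac{18 \sinh{\left(1 \right)}}{547} e_{14} + \frac{324 \sinh{\left(1 \right)}}{2735} e_{15} + \frac{5389 \sinh{\left(1 \right)}}{5470} e_{16} - \frac{180 \sinh{\left(1 \right)}}{547} e_{26} - \frac{30 \sinh{\left(1 \right)}}{547} e_{36} + \frac{45 \sinh{\left(1 \right)}}{1094} e_{46} + \frac{81 \sinh{\left(1 \right)}}{547} e_{56}


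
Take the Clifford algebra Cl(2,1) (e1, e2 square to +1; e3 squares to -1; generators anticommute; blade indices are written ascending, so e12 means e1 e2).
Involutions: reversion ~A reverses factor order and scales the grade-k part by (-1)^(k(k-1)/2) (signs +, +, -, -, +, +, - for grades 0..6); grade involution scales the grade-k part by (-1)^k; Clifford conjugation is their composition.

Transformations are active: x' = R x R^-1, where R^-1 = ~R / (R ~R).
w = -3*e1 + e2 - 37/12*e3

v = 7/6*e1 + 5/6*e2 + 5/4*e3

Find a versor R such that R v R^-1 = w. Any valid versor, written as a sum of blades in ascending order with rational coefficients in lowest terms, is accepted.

Equal squares first: v^2 = w^2 = 71/144. Then v + w = -11/6*e1 + 11/6*e2 - 11/6*e3 is a versor taking v to w, provided it is invertible.
Answer: -11/6*e1 + 11/6*e2 - 11/6*e3


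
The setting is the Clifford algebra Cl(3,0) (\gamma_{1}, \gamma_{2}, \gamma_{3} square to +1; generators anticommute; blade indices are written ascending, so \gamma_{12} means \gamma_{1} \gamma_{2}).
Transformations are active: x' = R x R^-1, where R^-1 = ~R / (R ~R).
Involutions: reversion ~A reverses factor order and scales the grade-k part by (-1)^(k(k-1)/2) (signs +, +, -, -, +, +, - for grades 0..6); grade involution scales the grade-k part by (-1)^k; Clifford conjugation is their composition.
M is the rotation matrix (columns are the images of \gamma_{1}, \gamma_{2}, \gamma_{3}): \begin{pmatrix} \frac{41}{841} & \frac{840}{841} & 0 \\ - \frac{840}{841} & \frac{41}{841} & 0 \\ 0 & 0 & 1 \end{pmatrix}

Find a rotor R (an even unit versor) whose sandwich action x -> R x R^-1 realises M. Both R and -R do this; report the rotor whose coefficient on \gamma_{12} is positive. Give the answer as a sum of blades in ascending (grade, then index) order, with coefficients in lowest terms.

Method: write R = a + b12*\gamma_{12} + b13*\gamma_{13} + b23*\gamma_{23} with a^2 + b12^2 + b13^2 + b23^2 = 1 (so R^-1 = ~R). Expanding the columns R e_j ~R gives tr M = 4a^2 - 1 and, from the antisymmetric part, M21 - M12 = -4a*b12, M13 - M31 = 4a*b13, M32 - M23 = -4a*b23.
Here tr M = \frac{923}{841}, so a^2 = (1 + tr M)/4 = \frac{441}{841} and a = ±\frac{21}{29}. Taking a = \frac{21}{29}: M21 - M12 = -\frac{1680}{841}, M13 - M31 = 0, M32 - M23 = 0, giving b12 = \frac{20}{29}, b13 = 0, b23 = 0, i.e. R = \frac{21}{29} + \frac{20}{29} \gamma_{12}.
Its \gamma_{12} coefficient is already positive.
Answer: \frac{21}{29} + \frac{20}{29} \gamma_{12}. Recall the cover is two-to-one: with M of trace \frac{923}{841}, both preimages act alike, and the stated \gamma_{12} sign chooses the sheet.


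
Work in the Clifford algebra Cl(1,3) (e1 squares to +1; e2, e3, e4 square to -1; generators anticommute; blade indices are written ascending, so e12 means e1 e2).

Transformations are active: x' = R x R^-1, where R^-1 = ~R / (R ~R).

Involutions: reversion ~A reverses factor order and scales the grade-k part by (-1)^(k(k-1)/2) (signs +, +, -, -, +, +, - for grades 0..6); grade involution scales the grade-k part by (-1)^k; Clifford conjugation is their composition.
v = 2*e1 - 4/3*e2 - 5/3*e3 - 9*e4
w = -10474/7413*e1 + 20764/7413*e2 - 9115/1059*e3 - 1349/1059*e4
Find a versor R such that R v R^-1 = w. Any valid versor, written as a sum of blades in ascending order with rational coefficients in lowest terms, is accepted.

Why this works: both vectors square to -734/9, so q(v) = q(w) and R = v + w = 4352/7413*e1 + 10880/7413*e2 - 10880/1059*e3 - 10880/1059*e4 carries v to w — its own direction survives, the complement (v - w)/2 flips.
Answer: 4352/7413*e1 + 10880/7413*e2 - 10880/1059*e3 - 10880/1059*e4


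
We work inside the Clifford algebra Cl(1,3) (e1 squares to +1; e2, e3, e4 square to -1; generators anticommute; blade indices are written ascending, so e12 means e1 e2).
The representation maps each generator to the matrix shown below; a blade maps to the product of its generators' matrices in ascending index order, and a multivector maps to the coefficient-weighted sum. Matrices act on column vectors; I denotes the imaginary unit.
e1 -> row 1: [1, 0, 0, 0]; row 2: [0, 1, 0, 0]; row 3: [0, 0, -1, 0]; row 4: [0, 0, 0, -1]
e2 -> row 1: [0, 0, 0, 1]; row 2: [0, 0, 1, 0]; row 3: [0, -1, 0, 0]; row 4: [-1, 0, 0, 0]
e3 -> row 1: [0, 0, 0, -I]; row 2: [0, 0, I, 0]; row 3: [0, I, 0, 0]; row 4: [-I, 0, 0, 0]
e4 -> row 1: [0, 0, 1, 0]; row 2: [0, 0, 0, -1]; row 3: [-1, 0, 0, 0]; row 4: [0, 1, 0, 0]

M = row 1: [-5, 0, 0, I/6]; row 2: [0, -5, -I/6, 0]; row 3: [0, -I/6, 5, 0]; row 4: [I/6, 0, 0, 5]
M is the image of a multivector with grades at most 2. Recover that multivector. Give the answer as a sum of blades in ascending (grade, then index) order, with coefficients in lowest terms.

Method: the blade images are trace-orthogonal — tr(rho(e_A) rho(e_B)^-1) = 4 if A = B and 0 otherwise — and rho(e_A)^-1 = (e_A)^2 * rho(e_A) with (e_A)^2 = +1 or -1, so the coefficient of e_A in the preimage is (e_A)^2 * tr(M rho(e_A))/4.
Nonzero projections over blades of grade <= 2: e1: (e1)^2 = +1, tr(M rho(e1)) = -20, coefficient -5; e3: (e3)^2 = -1, tr(M rho(e3)) = 2/3, coefficient -1/6. Every other blade of grade <= 2 projects to 0.
Answer: -5*e1 - 1/6*e3


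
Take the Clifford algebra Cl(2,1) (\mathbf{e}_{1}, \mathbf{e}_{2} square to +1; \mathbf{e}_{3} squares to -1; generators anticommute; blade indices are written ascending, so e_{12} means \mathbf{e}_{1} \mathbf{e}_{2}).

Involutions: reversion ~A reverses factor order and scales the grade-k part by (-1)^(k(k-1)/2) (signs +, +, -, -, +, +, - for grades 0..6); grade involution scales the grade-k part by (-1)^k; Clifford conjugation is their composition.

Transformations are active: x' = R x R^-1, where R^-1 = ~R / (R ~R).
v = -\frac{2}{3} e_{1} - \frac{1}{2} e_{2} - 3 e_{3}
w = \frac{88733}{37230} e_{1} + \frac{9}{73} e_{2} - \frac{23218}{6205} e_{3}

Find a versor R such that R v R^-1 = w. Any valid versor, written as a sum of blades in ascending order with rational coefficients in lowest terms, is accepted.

The midline construction: v and w both square to -\frac{299}{36}, so reflecting in their sum \frac{63913}{37230} e_{1} - \frac{55}{146} e_{2} - \frac{41833}{6205} e_{3} exchanges them.
Answer: \frac{63913}{37230} e_{1} - \frac{55}{146} e_{2} - \frac{41833}{6205} e_{3}


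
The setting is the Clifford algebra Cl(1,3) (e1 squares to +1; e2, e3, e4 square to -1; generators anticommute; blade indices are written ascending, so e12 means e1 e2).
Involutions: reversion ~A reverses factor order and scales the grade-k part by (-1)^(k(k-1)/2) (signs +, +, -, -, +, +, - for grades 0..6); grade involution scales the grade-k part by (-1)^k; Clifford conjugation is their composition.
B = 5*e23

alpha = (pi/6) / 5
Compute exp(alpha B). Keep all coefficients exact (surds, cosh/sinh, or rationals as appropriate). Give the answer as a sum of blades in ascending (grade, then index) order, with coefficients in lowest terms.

B^2 = (5)^2*(e23)^2 = 25*(-1) = -25 (a basis 2-blade squares to minus the product of its generators' squares).
B^2 = -25 — the series telescopes trigonometrically here: l = 5, alpha*l = pi/6, so exp(alpha B) = cos(pi/6) + (sin(pi/6)/5)*B = sqrt(3)/2 + (1/10)*B.
Answer: sqrt(3)/2 + 1/2*e23


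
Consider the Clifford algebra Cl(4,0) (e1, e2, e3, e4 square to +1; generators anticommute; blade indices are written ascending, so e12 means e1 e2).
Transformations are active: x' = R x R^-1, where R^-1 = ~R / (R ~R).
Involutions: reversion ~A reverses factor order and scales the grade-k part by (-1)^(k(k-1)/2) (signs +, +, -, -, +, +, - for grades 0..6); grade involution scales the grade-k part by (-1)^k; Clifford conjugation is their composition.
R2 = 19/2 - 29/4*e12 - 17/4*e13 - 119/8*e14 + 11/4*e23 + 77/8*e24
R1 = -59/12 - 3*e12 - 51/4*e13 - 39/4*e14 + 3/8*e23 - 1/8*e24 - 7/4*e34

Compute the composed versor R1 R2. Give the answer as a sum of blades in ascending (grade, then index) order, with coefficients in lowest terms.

Distribute over the terms of R2 (each basis-blade product reordered to ascending indices, repeated generators contracted through their squares):
R1 (19/2) = -1121/24 - 57/2*e12 - 969/8*e13 - 741/8*e14 + 57/16*e23 - 19/16*e24 - 133/8*e34
R1 (-29/4*e12) = -87/4 + 1711/48*e12 + 87/32*e13 - 29/32*e14 + 1479/16*e23 + 1131/16*e24 + 203/16*e1234
R1 (-17/4*e13) = -867/16 - 51/32*e12 + 1003/48*e13 - 119/16*e14 - 51/4*e23 + 663/16*e34 - 17/32*e1234
R1 (-119/8*e14) = -4641/32 + 119/64*e12 + 833/32*e13 + 7021/96*e14 - 357/8*e24 - 6069/32*e34 - 357/64*e1234
R1 (11/4*e23) = -33/32 + 561/16*e12 - 33/4*e13 - 649/48*e23 + 77/16*e24 - 11/32*e34 - 429/16*e1234
R1 (77/8*e24) = 77/64 + 3003/32*e12 - 231/8*e14 - 539/32*e23 - 4543/96*e24 - 231/64*e34 + 3927/32*e1234
Summing the partial products and collecting blades:
Answer: -51361/192 + 26173/192*e12 - 3827/48*e13 - 1361/24*e14 + 5077/96*e23 - 1693/96*e24 - 10803/64*e34 + 6559/64*e1234


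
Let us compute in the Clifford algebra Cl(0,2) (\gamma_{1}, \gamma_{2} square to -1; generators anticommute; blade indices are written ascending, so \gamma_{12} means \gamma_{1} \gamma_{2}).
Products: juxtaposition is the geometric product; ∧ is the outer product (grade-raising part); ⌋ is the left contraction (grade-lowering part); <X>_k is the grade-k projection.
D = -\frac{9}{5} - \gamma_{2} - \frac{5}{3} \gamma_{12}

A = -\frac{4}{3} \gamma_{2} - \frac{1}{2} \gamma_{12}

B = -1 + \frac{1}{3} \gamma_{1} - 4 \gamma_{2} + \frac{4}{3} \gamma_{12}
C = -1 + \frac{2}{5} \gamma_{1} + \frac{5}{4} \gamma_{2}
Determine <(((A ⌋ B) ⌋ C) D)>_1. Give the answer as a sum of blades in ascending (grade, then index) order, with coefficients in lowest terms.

step 1: -\frac{14}{3} - \frac{16}{9} \gamma_{1}
step 2: \frac{242}{45} - \frac{28}{15} \gamma_{1} - \frac{35}{6} \gamma_{2}
step 3: -\frac{2327}{150} + \frac{5887}{450} \gamma_{1} + \frac{181}{90} \gamma_{2} - \frac{958}{135} \gamma_{12}
step 4: \frac{5887}{450} \gamma_{1} + \frac{181}{90} \gamma_{2}
Answer: \frac{5887}{450} \gamma_{1} + \frac{181}{90} \gamma_{2}


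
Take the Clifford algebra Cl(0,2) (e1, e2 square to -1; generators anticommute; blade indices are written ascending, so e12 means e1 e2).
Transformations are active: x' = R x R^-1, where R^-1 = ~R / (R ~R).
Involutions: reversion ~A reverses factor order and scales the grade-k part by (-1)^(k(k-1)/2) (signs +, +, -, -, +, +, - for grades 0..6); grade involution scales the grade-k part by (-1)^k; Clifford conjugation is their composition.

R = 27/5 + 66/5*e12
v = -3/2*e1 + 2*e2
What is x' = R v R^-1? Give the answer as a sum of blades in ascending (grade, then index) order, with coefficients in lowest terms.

~R = 27/5 - 66/5*e12, and R ~R = 1017/5, so R^-1 = ~R / (1017/5).
R v = -69/2*e1 - 9*e2
Answer: -75/226*e1 - 280/113*e2


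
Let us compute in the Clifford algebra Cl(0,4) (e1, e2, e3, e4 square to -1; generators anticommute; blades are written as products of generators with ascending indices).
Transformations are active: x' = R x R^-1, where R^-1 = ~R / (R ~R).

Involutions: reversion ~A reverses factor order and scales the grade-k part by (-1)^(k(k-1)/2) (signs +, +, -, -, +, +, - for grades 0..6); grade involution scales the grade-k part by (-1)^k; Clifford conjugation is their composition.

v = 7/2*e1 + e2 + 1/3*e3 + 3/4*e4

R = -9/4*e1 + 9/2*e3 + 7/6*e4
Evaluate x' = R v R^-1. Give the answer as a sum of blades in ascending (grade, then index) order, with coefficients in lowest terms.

~R = -9/4*e1 + 9/2*e3 + 7/6*e4, and R ~R = -3841/144, so R^-1 = ~R / (-3841/144).
R v = 11/2 - 9/4*e1 e2 - 33/2*e1 e3 - 277/48*e1 e4 - 9/2*e2 e3 - 7/6*e2 e4 + 215/72*e3 e4
Answer: -19759/7682*e1 - e2 - 25225/11523*e3 - 18915/15364*e4


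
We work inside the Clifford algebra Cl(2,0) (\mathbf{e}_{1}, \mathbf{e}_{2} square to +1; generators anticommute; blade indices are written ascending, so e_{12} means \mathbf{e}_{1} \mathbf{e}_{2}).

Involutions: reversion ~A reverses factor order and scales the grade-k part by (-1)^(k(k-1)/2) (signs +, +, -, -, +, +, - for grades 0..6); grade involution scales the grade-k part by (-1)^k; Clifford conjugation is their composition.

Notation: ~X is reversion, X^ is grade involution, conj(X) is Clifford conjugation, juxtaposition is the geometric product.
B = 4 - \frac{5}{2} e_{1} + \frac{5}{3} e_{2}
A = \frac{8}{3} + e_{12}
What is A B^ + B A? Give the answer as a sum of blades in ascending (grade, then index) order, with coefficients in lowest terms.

first term: \frac{32}{3} + 5 e_{1} - \frac{125}{18} e_{2} + 4 e_{12}
second term: \frac{32}{3} - \frac{25}{3} e_{1} + \frac{35}{18} e_{2} + 4 e_{12}
Answer: \frac{64}{3} - \frac{10}{3} e_{1} - 5 e_{2} + 8 e_{12}


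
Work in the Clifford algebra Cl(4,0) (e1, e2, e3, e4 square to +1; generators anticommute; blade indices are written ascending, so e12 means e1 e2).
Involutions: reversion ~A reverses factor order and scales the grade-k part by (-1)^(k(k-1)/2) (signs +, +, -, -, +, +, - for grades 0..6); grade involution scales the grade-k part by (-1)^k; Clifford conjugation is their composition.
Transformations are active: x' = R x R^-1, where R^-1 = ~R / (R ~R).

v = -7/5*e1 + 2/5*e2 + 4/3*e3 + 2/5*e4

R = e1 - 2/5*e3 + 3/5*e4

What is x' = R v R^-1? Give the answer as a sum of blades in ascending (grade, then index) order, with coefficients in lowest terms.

~R = e1 - 2/5*e3 + 3/5*e4, and R ~R = 38/25, so R^-1 = ~R / (38/25).
R v = -127/75 + 2/5*e12 + 58/75*e13 + 31/25*e14 + 4/25*e23 - 6/25*e24 - 24/25*e34
Answer: -236/285*e1 - 2/5*e2 - 42/95*e3 - 33/19*e4


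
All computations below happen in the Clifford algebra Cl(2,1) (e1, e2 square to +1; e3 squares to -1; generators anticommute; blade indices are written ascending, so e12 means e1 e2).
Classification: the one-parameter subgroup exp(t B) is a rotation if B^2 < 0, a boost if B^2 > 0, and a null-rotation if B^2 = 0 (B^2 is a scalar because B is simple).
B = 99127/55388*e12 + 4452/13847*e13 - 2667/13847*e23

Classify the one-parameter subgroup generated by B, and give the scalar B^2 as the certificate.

B^2 term by term: the squares give (99127/55388)^2*(e12)^2 + (4452/13847)^2*(e13)^2 + (-2667/13847)^2*(e23)^2 = 9826162129/3067830544*(-1) + 19820304/191739409*(+1) + 7112889/191739409*(+1) = -49/16 (each basis 2-blade squares to minus the product of its generators' squares); cross terms between blades sharing an index anticommute and cancel. So B^2 = -49/16.
Answer: rotation, certificate B^2 = -49/16. The class reads off the invariant scalar -49/16 directly.


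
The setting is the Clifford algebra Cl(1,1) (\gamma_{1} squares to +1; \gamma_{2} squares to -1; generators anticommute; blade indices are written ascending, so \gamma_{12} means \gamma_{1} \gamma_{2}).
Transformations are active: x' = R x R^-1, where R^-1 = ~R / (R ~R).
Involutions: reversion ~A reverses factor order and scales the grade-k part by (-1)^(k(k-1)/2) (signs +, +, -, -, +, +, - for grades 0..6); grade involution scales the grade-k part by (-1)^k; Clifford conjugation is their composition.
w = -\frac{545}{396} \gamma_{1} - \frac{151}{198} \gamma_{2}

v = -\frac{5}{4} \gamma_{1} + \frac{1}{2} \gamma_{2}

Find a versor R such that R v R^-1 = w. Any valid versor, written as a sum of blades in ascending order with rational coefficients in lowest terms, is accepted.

Why this works: both vectors square to \frac{21}{16}, so q(v) = q(w) and R = v + w = -\frac{260}{99} \gamma_{1} - \frac{26}{99} \gamma_{2} carries v to w — its own direction survives, the complement (v - w)/2 flips.
Answer: -\frac{260}{99} \gamma_{1} - \frac{26}{99} \gamma_{2}


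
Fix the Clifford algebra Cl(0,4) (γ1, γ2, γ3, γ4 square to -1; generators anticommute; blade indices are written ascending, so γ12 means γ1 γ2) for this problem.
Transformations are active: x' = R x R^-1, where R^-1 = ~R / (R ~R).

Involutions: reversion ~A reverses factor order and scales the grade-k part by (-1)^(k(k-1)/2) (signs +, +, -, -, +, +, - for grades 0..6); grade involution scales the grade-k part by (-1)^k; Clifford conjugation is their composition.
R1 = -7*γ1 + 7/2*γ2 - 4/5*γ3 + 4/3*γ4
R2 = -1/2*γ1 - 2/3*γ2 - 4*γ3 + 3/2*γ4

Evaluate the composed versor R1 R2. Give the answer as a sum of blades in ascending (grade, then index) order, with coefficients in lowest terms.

Distribute over the terms of R1 (each basis-blade product reordered to ascending indices, repeated generators contracted through their squares):
(-7*γ1) R2 = -7/2 + 14/3*γ12 + 28*γ13 - 21/2*γ14
(7/2*γ2) R2 = 7/3 + 7/4*γ12 - 14*γ23 + 21/4*γ24
(-4/5*γ3) R2 = -16/5 - 2/5*γ13 - 8/15*γ23 - 6/5*γ34
(4/3*γ4) R2 = -2 + 2/3*γ14 + 8/9*γ24 + 16/3*γ34
Summing the partial products and collecting blades:
Answer: -191/30 + 77/12*γ12 + 138/5*γ13 - 59/6*γ14 - 218/15*γ23 + 221/36*γ24 + 62/15*γ34


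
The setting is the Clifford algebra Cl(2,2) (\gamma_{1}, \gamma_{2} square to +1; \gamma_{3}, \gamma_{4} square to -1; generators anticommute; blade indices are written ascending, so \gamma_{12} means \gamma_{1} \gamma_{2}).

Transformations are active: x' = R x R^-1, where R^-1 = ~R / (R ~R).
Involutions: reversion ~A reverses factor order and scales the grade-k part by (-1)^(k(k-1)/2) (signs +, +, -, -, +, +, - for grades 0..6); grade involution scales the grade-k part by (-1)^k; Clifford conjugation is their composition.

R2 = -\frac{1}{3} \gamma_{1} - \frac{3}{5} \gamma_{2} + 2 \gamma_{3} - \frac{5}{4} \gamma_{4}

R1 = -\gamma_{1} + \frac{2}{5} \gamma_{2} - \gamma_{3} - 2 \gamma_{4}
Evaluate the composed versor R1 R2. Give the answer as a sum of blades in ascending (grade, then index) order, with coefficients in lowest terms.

Distribute over the terms of R1 (each basis-blade product reordered to ascending indices, repeated generators contracted through their squares):
(-\gamma_{1}) R2 = \frac{1}{3} + \frac{3}{5} \gamma_{12} - 2 \gamma_{13} + \frac{5}{4} \gamma_{14}
(\frac{2}{5} \gamma_{2}) R2 = -\frac{6}{25} + \frac{2}{15} \gamma_{12} + \frac{4}{5} \gamma_{23} - \frac{1}{2} \gamma_{24}
(-\gamma_{3}) R2 = 2 - \frac{1}{3} \gamma_{13} - \frac{3}{5} \gamma_{23} + \frac{5}{4} \gamma_{34}
(-2 \gamma_{4}) R2 = -\frac{5}{2} - \frac{2}{3} \gamma_{14} - \frac{6}{5} \gamma_{24} + 4 \gamma_{34}
Summing the partial products and collecting blades:
Answer: -\frac{61}{150} + \frac{11}{15} \gamma_{12} - \frac{7}{3} \gamma_{13} + \frac{7}{12} \gamma_{14} + \frac{1}{5} \gamma_{23} - \frac{17}{10} \gamma_{24} + \frac{21}{4} \gamma_{34}


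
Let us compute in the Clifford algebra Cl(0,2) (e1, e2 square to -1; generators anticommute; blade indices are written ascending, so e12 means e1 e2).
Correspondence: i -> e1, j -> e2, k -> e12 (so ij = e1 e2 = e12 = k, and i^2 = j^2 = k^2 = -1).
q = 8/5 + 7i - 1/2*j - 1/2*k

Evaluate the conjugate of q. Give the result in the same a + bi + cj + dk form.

In blades: q = 8/5 + 7*e1 - 1/2*e2 - 1/2*e12.
Conjugation here is Clifford conjugation: the scalar is fixed and the grade-1 and grade-2 blades all flip sign, giving 8/5 - 7*e1 + 1/2*e2 + 1/2*e12; translating back:
Answer: 8/5 - 7i + 1/2*j + 1/2*k


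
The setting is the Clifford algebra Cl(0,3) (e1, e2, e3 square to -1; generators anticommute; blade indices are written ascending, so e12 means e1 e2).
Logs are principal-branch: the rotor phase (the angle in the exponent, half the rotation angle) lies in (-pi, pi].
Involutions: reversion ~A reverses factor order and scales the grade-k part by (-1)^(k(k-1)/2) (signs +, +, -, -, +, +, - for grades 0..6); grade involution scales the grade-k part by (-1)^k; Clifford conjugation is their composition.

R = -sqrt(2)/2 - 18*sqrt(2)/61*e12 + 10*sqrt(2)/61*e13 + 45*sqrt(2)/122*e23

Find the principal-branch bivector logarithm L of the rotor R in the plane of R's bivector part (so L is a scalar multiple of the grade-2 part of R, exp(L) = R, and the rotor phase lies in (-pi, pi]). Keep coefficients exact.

The scalar part of R is -sqrt(2)/2, which fixes the principal-branch rotor phase; the unit plane is then the bivector part divided by the sine of that phase, and L is that plane scaled by the phase.
Concretely: cos(phase) = -sqrt(2)/2 gives phase = ±3*pi/4, and since phase/sin(phase) is even the sign is immaterial: L = (phase/sin(phase)) * <R>_2 = (3*sqrt(2)*pi/4) * <R>_2.
Answer: -27*pi/61*e12 + 15*pi/61*e13 + 135*pi/244*e23


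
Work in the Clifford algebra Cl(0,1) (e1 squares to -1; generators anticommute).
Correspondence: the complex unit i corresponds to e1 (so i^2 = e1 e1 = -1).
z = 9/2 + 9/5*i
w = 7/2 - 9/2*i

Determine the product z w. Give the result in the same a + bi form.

In blades: z = 9/2 + 9/5*e1, w = 7/2 - 9/2*e1.
Distribute z over w term by term (generator squares from the signature, products reordered to ascending indices): (9/2)*w = 63/4 - 81/4*e1; (9/5*e1)*w = 81/10 + 63/10*e1.
Sum: 477/20 - 279/20*e1; translating back through the correspondence:
Answer: 477/20 - 279/20*i
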